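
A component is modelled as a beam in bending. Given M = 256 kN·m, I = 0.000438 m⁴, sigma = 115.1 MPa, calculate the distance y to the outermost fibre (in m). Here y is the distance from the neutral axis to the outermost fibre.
Model: a beam in bending, so sigma = (M·y) / I.
Solve for y: y = (sigma·I) / M.
Convert to SI units:
  M = 256 kN·m = 256000 N·m
  sigma = 115.1 MPa = 1.151 × 10⁸ Pa
Substitute:
  y = ((1.151 × 10⁸) × 0.000438) / 256000
  y = 0.1969 m
Final answer: y = 0.1969 m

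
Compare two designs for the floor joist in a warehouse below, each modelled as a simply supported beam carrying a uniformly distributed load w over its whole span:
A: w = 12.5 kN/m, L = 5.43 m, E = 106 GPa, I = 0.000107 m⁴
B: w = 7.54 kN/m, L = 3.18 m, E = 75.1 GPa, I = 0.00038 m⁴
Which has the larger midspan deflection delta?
Model: a simply supported beam carrying a uniformly distributed load w over its whole span, so delta = (5·w·L^4) / (384·E·I) (SI units).
  A: delta = (5 × 12500 × 5.43^4) / (384 × (1.06 × 10¹¹) × 0.000107) = 0.01248 m = 12.48 mm
  B: delta = (5 × 7540 × 3.18^4) / (384 × (7.51 × 10¹⁰) × 0.00038) = 0.0003518 m = 0.3518 mm
12.48 mm > 0.3518 mm, so A is larger.
Final answer: A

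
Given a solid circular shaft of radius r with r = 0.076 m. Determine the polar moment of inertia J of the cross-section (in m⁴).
Model: a solid circular shaft of radius r, so J = (π·r^4) / 2.
Substitute:
  J = (π × 0.076^4) / 2
  J = 5.241 × 10⁻⁵ m⁴
Final answer: J = 5.241 × 10⁻⁵ m⁴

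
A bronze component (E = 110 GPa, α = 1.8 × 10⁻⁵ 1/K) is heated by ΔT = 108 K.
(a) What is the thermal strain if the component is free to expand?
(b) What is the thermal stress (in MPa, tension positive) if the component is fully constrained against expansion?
(a) Free thermal strain ε_th = α·ΔT = (1.8 × 10⁻⁵) × 108 = 0.001944
(b) Fully constrained, the expansion is suppressed, so σ = -E·α·ΔT. Convert E = 110 GPa = 1.1 × 10¹¹ Pa.
  σ = -(1.1 × 10¹¹) × (1.8 × 10⁻⁵) × 108 = -2.138 × 10⁸ Pa = -213.8 MPa (compressive)
Final answer: (a) ε_th = 0.001944, (b) σ = -213.8 MPa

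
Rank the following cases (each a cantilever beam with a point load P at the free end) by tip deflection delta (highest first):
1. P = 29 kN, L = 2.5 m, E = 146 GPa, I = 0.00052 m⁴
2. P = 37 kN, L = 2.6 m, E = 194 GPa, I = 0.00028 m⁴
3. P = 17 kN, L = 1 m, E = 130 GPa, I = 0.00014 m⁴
Model: a cantilever beam with a point load P at the free end, so delta = (P·L^3) / (3·E·I) (SI units).
  Case 1: delta = (29000 × 2.5^3) / (3 × (1.46 × 10¹¹) × 0.00052) = 0.001989 m = 1.989 mm
  Case 2: delta = (37000 × 2.6^3) / (3 × (1.94 × 10¹¹) × 0.00028) = 0.003991 m = 3.991 mm
  Case 3: delta = (17000 × 1^3) / (3 × (1.3 × 10¹¹) × 0.00014) = 0.0003114 m = 0.3114 mm
Ordering: 3.991 mm (case 2) > 1.989 mm (case 1) > 0.3114 mm (case 3)
Final answer: 2, 1, 3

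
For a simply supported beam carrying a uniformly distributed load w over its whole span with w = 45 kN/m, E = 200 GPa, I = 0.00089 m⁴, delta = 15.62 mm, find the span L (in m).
Model: a simply supported beam carrying a uniformly distributed load w over its whole span, so delta = (5·w·L^4) / (384·E·I).
Solve for L: L = ((384·delta·E·I) / (5·w))^(1/4).
Convert to SI units:
  w = 45 kN/m = 45000 N/m
  E = 200 GPa = 2 × 10¹¹ Pa
  delta = 15.62 mm = 0.01562 m
Substitute:
  L = ((384 × 0.01562 × (2 × 10¹¹) × 0.00089) / (5 × 45000))^(1/4)
  L = 8.3 m
Final answer: L = 8.3 m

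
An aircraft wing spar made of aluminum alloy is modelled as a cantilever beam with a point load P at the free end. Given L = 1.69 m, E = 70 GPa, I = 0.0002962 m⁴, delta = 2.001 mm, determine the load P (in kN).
Model: a cantilever beam with a point load P at the free end, so delta = (P·L^3) / (3·E·I).
Solve for P: P = (3·delta·E·I) / L^3.
Convert to SI units:
  E = 70 GPa = 7 × 10¹⁰ Pa
  delta = 2.001 mm = 0.002001 m
Substitute:
  P = (3 × 0.002001 × (7 × 10¹⁰) × 0.0002962) / 1.69^3
  P = 25790 N
Convert: P = 25790 N = 25.79 kN
Final answer: P = 25.79 kN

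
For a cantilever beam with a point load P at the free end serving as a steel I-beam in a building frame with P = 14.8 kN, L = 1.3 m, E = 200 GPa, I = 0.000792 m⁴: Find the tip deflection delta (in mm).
Model: a cantilever beam with a point load P at the free end, so delta = (P·L^3) / (3·E·I).
Convert to SI units:
  P = 14.8 kN = 14800 N
  E = 200 GPa = 2 × 10¹¹ Pa
Substitute:
  delta = (14800 × 1.3^3) / (3 × (2 × 10¹¹) × 0.000792)
  delta = 6.843 × 10⁻⁵ m
Convert: delta = 6.843 × 10⁻⁵ m = 0.06843 mm
Final answer: delta = 0.06843 mm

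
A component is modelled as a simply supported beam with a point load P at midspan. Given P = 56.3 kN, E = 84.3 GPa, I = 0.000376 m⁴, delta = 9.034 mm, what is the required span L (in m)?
Model: a simply supported beam with a point load P at midspan, so delta = (P·L^3) / (48·E·I).
Solve for L: L = ((48·delta·E·I) / P)^(1/3).
Convert to SI units:
  P = 56.3 kN = 56300 N
  E = 84.3 GPa = 8.43 × 10¹⁰ Pa
  delta = 9.034 mm = 0.009034 m
Substitute:
  L = ((48 × 0.009034 × (8.43 × 10¹⁰) × 0.000376) / 56300)^(1/3)
  L = 6.25 m
Final answer: L = 6.25 m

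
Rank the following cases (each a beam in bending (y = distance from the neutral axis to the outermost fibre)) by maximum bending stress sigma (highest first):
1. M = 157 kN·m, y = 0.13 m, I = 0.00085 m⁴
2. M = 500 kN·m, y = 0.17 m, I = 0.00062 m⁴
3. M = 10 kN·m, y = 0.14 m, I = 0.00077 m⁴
Model: a beam in bending (y = distance from the neutral axis to the outermost fibre), so sigma = (M·y) / I (SI units).
  Case 1: sigma = (157000 × 0.13) / 0.00085 = 2.401 × 10⁷ Pa = 24.01 MPa
  Case 2: sigma = (500000 × 0.17) / 0.00062 = 1.371 × 10⁸ Pa = 137.1 MPa
  Case 3: sigma = (10000 × 0.14) / 0.00077 = 1.818 × 10⁶ Pa = 1.818 MPa
Ordering: 137.1 MPa (case 2) > 24.01 MPa (case 1) > 1.818 MPa (case 3)
Final answer: 2, 1, 3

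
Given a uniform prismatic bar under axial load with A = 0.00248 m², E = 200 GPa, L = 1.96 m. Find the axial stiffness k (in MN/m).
Model: a uniform prismatic bar under axial load, so k = (A·E) / L.
Convert to SI units:
  E = 200 GPa = 2 × 10¹¹ Pa
Substitute:
  k = (0.00248 × (2 × 10¹¹)) / 1.96
  k = 2.531 × 10⁸ N/m
Convert: k = 2.531 × 10⁸ N/m = 253.1 MN/m
Final answer: k = 253.1 MN/m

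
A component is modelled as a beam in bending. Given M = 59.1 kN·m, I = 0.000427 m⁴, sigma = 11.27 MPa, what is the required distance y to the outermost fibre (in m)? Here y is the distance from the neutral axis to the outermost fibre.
Model: a beam in bending, so sigma = (M·y) / I.
Solve for y: y = (sigma·I) / M.
Convert to SI units:
  M = 59.1 kN·m = 59100 N·m
  sigma = 11.27 MPa = 1.127 × 10⁷ Pa
Substitute:
  y = ((1.127 × 10⁷) × 0.000427) / 59100
  y = 0.08143 m
Final answer: y = 0.08143 m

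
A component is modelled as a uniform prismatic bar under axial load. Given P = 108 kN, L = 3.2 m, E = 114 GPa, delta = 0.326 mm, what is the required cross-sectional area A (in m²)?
Model: a uniform prismatic bar under axial load, so delta = (P·L) / (A·E).
Solve for A: A = (P·L) / (delta·E).
Convert to SI units:
  P = 108 kN = 108000 N
  E = 114 GPa = 1.14 × 10¹¹ Pa
  delta = 0.326 mm = 0.000326 m
Substitute:
  A = (108000 × 3.2) / (0.000326 × (1.14 × 10¹¹))
  A = 0.009299 m²
Final answer: A = 0.009299 m²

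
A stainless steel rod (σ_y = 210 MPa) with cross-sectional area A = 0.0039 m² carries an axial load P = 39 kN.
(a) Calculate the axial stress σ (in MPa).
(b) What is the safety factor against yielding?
(a) Axial stress σ = P/A. Convert P = 39 kN = 39000 N.
  σ = 39000 / 0.0039 = 1 × 10⁷ Pa = 10 MPa
(b) Safety factor SF = σ_y/σ = 210 / 10 = 21
Final answer: (a) σ = 10 MPa, (b) SF = 21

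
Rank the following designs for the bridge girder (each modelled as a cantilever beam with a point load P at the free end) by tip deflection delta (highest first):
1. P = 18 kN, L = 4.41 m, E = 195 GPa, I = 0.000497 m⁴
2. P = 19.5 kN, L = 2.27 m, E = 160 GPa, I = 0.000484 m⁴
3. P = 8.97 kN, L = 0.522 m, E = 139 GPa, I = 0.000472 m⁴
Model: a cantilever beam with a point load P at the free end, so delta = (P·L^3) / (3·E·I) (SI units).
  Case 1: delta = (18000 × 4.41^3) / (3 × (1.95 × 10¹¹) × 0.000497) = 0.00531 m = 5.31 mm
  Case 2: delta = (19500 × 2.27^3) / (3 × (1.6 × 10¹¹) × 0.000484) = 0.0009818 m = 0.9818 mm
  Case 3: delta = (8970 × 0.522^3) / (3 × (1.39 × 10¹¹) × 0.000472) = 6.482 × 10⁻⁶ m = 0.006482 mm
Ordering: 5.31 mm (case 1) > 0.9818 mm (case 2) > 0.006482 mm (case 3)
Final answer: 1, 2, 3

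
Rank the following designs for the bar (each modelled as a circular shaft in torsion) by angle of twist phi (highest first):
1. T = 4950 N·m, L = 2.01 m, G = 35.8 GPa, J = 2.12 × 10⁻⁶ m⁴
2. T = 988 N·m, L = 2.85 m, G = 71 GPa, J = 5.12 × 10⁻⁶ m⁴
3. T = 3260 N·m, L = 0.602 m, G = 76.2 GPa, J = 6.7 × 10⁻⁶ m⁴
Model: a circular shaft in torsion, so phi = (T·L) / (G·J) (SI units).
  Case 1: phi = (4950 × 2.01) / ((3.58 × 10¹⁰) × (2.12 × 10⁻⁶)) = 0.1311 rad = 7.511°
  Case 2: phi = (988 × 2.85) / ((7.1 × 10¹⁰) × (5.12 × 10⁻⁶)) = 0.007746 rad = 0.4438°
  Case 3: phi = (3260 × 0.602) / ((7.62 × 10¹⁰) × (6.7 × 10⁻⁶)) = 0.003844 rad = 0.2202°
Ordering: 7.511° (case 1) > 0.4438° (case 2) > 0.2202° (case 3)
Final answer: 1, 2, 3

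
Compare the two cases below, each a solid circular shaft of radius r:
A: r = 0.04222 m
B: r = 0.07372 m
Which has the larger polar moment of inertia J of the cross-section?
Model: a solid circular shaft of radius r, so J = (π·r^4) / 2 (SI units).
  A: J = (π × 0.04222^4) / 2 = 4.991 × 10⁻⁶ m⁴
  B: J = (π × 0.07372^4) / 2 = 4.639 × 10⁻⁵ m⁴
4.639 × 10⁻⁵ m⁴ > 4.991 × 10⁻⁶ m⁴, so B is larger.
Final answer: B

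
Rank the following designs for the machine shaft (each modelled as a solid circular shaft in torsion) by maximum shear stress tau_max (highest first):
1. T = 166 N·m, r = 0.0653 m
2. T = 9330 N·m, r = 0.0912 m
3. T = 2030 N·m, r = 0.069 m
Model: a solid circular shaft in torsion, so tau_max = (2·T) / (π·r^3) (SI units).
  Case 1: tau_max = (2 × 166) / (π × 0.0653^3) = 379500 Pa = 0.3795 MPa
  Case 2: tau_max = (2 × 9330) / (π × 0.0912^3) = 7.83 × 10⁶ Pa = 7.83 MPa
  Case 3: tau_max = (2 × 2030) / (π × 0.069^3) = 3.934 × 10⁶ Pa = 3.934 MPa
Ordering: 7.83 MPa (case 2) > 3.934 MPa (case 3) > 0.3795 MPa (case 1)
Final answer: 2, 3, 1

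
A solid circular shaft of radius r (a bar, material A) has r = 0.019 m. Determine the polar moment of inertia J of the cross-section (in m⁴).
Model: a solid circular shaft of radius r, so J = (π·r^4) / 2.
Substitute:
  J = (π × 0.019^4) / 2
  J = 2.047 × 10⁻⁷ m⁴
Final answer: J = 2.047 × 10⁻⁷ m⁴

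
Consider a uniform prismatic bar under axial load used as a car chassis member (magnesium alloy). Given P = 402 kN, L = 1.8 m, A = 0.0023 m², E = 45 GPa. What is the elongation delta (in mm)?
Model: a uniform prismatic bar under axial load, so delta = (P·L) / (A·E).
Convert to SI units:
  P = 402 kN = 402000 N
  E = 45 GPa = 4.5 × 10¹⁰ Pa
Substitute:
  delta = (402000 × 1.8) / (0.0023 × (4.5 × 10¹⁰))
  delta = 0.006991 m
Convert: delta = 0.006991 m = 6.991 mm
Final answer: delta = 6.991 mm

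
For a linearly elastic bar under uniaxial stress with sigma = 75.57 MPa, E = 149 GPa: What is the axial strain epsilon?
Model: a linearly elastic bar under uniaxial stress, so epsilon = sigma / E.
Convert to SI units:
  sigma = 75.57 MPa = 7.557 × 10⁷ Pa
  E = 149 GPa = 1.49 × 10¹¹ Pa
Substitute:
  epsilon = (7.557 × 10⁷) / (1.49 × 10¹¹)
  epsilon = 0.0005072
Final answer: epsilon = 0.0005072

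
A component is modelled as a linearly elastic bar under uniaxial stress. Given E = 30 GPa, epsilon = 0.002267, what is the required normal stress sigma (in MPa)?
Model: a linearly elastic bar under uniaxial stress, so epsilon = sigma / E.
Solve for sigma: sigma = epsilon·E.
Convert to SI units:
  E = 30 GPa = 3 × 10¹⁰ Pa
Substitute:
  sigma = 0.002267 × (3 × 10¹⁰)
  sigma = 6.801 × 10⁷ Pa
Convert: sigma = 6.801 × 10⁷ Pa = 68.01 MPa
Final answer: sigma = 68.01 MPa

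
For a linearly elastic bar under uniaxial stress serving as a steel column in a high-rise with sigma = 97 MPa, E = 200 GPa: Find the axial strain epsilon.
Model: a linearly elastic bar under uniaxial stress, so epsilon = sigma / E.
Convert to SI units:
  sigma = 97 MPa = 9.7 × 10⁷ Pa
  E = 200 GPa = 2 × 10¹¹ Pa
Substitute:
  epsilon = (9.7 × 10⁷) / (2 × 10¹¹)
  epsilon = 0.000485
Final answer: epsilon = 0.000485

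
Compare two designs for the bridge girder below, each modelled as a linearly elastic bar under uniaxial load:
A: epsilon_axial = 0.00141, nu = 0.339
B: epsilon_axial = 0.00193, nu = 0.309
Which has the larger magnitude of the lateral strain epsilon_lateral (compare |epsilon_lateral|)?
Model: a linearly elastic bar under uniaxial load, so epsilon_lateral = -nu·epsilon_axial (SI units).
  A: epsilon_lateral = -(0.339 × 0.00141) = -0.000478
  B: epsilon_lateral = -(0.309 × 0.00193) = -0.0005964
|epsilon_lateral|: A = 0.000478, B = 0.0005964, so B is larger in magnitude.
Final answer: B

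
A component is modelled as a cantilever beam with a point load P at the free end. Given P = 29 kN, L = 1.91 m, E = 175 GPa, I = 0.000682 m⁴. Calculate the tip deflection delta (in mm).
Model: a cantilever beam with a point load P at the free end, so delta = (P·L^3) / (3·E·I).
Convert to SI units:
  P = 29 kN = 29000 N
  E = 175 GPa = 1.75 × 10¹¹ Pa
Substitute:
  delta = (29000 × 1.91^3) / (3 × (1.75 × 10¹¹) × 0.000682)
  delta = 0.0005644 m
Convert: delta = 0.0005644 m = 0.5644 mm
Final answer: delta = 0.5644 mm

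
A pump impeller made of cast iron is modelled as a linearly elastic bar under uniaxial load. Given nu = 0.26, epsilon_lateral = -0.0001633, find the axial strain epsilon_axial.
Model: a linearly elastic bar under uniaxial load, so epsilon_lateral = -nu·epsilon_axial.
Solve for epsilon_axial: epsilon_axial = -epsilon_lateral / nu.
Substitute:
  epsilon_axial = -(-0.0001633) / 0.26
  epsilon_axial = 0.0006281
Final answer: epsilon_axial = 0.0006281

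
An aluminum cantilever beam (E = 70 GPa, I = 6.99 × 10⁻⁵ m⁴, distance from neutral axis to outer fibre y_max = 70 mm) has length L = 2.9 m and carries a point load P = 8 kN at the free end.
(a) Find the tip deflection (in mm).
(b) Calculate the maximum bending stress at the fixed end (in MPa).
(a) Tip deflection of a cantilever with an end point load: δ = P·L^3 / (3·E·I). Convert P = 8 kN = 8000 N, E = 70 GPa = 7 × 10¹⁰ Pa.
  δ = (8000 × 2.9^3) / (3 × (7 × 10¹⁰) × (6.99 × 10⁻⁵)) = 0.01329 m = 13.29 mm
(b) Maximum bending moment at the fixed end: M = P·L = 8000 × 2.9 = 23200 N·m. Convert y_max = 70 mm = 0.07 m.
  σ = M·y_max / I = (23200 × 0.07) / (6.99 × 10⁻⁵) = 2.323 × 10⁷ Pa = 23.23 MPa
Final answer: (a) δ = 13.29 mm, (b) σ = 23.23 MPa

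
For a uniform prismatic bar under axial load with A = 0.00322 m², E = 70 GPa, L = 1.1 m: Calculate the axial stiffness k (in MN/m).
Model: a uniform prismatic bar under axial load, so k = (A·E) / L.
Convert to SI units:
  E = 70 GPa = 7 × 10¹⁰ Pa
Substitute:
  k = (0.00322 × (7 × 10¹⁰)) / 1.1
  k = 2.049 × 10⁸ N/m
Convert: k = 2.049 × 10⁸ N/m = 204.9 MN/m
Final answer: k = 204.9 MN/m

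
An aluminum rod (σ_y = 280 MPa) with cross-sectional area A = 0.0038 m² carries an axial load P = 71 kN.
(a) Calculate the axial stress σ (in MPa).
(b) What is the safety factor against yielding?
(a) Axial stress σ = P/A. Convert P = 71 kN = 71000 N.
  σ = 71000 / 0.0038 = 1.868 × 10⁷ Pa = 18.68 MPa
(b) Safety factor SF = σ_y/σ = 280 / 18.68 = 14.99
Final answer: (a) σ = 18.68 MPa, (b) SF = 14.99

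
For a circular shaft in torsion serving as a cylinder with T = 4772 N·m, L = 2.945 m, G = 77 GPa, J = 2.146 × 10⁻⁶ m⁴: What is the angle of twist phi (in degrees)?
Model: a circular shaft in torsion, so phi = (T·L) / (G·J).
Convert to SI units:
  G = 77 GPa = 7.7 × 10¹⁰ Pa
Substitute:
  phi = (4772 × 2.945) / ((7.7 × 10¹⁰) × (2.146 × 10⁻⁶))
  phi = 0.08505 rad
Convert to degrees: phi = 0.08505 × 180/π = 4.873°
Final answer: phi = 4.873°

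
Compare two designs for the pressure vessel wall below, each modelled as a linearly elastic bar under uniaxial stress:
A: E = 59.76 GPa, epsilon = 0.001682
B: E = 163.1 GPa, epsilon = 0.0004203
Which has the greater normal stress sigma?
Model: a linearly elastic bar under uniaxial stress, so sigma = E·epsilon (SI units).
  A: sigma = (5.976 × 10¹⁰) × 0.001682 = 1.005 × 10⁸ Pa = 100.5 MPa
  B: sigma = (1.631 × 10¹¹) × 0.0004203 = 6.855 × 10⁷ Pa = 68.55 MPa
100.5 MPa > 68.55 MPa, so A is larger.
Final answer: A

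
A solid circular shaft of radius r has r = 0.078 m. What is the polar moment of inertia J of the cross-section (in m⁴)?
Model: a solid circular shaft of radius r, so J = (π·r^4) / 2.
Substitute:
  J = (π × 0.078^4) / 2
  J = 5.814 × 10⁻⁵ m⁴
Final answer: J = 5.814 × 10⁻⁵ m⁴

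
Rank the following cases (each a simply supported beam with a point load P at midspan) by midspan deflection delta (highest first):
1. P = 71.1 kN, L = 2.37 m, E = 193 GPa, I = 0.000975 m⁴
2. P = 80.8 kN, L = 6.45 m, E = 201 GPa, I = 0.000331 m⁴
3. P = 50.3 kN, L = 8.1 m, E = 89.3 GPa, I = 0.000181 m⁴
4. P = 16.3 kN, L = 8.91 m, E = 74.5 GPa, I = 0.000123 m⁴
Model: a simply supported beam with a point load P at midspan, so delta = (P·L^3) / (48·E·I) (SI units).
  Case 1: delta = (71100 × 2.37^3) / (48 × (1.93 × 10¹¹) × 0.000975) = 0.0001048 m = 0.1048 mm
  Case 2: delta = (80800 × 6.45^3) / (48 × (2.01 × 10¹¹) × 0.000331) = 0.006789 m = 6.789 mm
  Case 3: delta = (50300 × 8.1^3) / (48 × (8.93 × 10¹⁰) × 0.000181) = 0.03445 m = 34.45 mm
  Case 4: delta = (16300 × 8.91^3) / (48 × (7.45 × 10¹⁰) × 0.000123) = 0.02621 m = 26.21 mm
Ordering: 34.45 mm (case 3) > 26.21 mm (case 4) > 6.789 mm (case 2) > 0.1048 mm (case 1)
Final answer: 3, 4, 2, 1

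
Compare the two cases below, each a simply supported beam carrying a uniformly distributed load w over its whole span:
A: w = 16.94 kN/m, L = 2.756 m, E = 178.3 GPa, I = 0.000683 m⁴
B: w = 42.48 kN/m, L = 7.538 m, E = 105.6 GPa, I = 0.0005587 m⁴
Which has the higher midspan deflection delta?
Model: a simply supported beam carrying a uniformly distributed load w over its whole span, so delta = (5·w·L^4) / (384·E·I) (SI units).
  A: delta = (5 × 16940 × 2.756^4) / (384 × (1.783 × 10¹¹) × 0.000683) = 0.0001045 m = 0.1045 mm
  B: delta = (5 × 42480 × 7.538^4) / (384 × (1.056 × 10¹¹) × 0.0005587) = 0.03027 m = 30.27 mm
30.27 mm > 0.1045 mm, so B is larger.
Final answer: B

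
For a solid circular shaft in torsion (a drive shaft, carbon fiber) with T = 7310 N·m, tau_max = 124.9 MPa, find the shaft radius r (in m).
Model: a solid circular shaft in torsion, so tau_max = (2·T) / (π·r^3).
Solve for r: r = ((2·T) / (π·tau_max))^(1/3).
Convert to SI units:
  tau_max = 124.9 MPa = 1.249 × 10⁸ Pa
Substitute:
  r = ((2 × 7310) / (π × (1.249 × 10⁸)))^(1/3)
  r = 0.0334 m
Final answer: r = 0.0334 m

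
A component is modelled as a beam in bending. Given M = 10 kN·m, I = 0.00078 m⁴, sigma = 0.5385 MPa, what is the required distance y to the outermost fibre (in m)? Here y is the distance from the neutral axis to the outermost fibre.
Model: a beam in bending, so sigma = (M·y) / I.
Solve for y: y = (sigma·I) / M.
Convert to SI units:
  M = 10 kN·m = 10000 N·m
  sigma = 0.5385 MPa = 538500 Pa
Substitute:
  y = (538500 × 0.00078) / 10000
  y = 0.042 m
Final answer: y = 0.042 m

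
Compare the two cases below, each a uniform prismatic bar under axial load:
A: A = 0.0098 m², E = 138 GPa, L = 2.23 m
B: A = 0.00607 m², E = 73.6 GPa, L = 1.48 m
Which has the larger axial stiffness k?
Model: a uniform prismatic bar under axial load, so k = (A·E) / L (SI units).
  A: k = (0.0098 × (1.38 × 10¹¹)) / 2.23 = 6.065 × 10⁸ N/m = 606.5 MN/m
  B: k = (0.00607 × (7.36 × 10¹⁰)) / 1.48 = 3.019 × 10⁸ N/m = 301.9 MN/m
606.5 MN/m > 301.9 MN/m, so A is larger.
Final answer: A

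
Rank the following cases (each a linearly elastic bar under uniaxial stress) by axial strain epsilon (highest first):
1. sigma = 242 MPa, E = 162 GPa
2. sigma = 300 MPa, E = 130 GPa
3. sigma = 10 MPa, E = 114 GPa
Model: a linearly elastic bar under uniaxial stress, so epsilon = sigma / E (SI units).
  Case 1: epsilon = (2.42 × 10⁸) / (1.62 × 10¹¹) = 0.001494
  Case 2: epsilon = (3 × 10⁸) / (1.3 × 10¹¹) = 0.002308
  Case 3: epsilon = (1 × 10⁷) / (1.14 × 10¹¹) = 8.772 × 10⁻⁵
Ordering: 0.002308 (case 2) > 0.001494 (case 1) > 8.772 × 10⁻⁵ (case 3)
Final answer: 2, 1, 3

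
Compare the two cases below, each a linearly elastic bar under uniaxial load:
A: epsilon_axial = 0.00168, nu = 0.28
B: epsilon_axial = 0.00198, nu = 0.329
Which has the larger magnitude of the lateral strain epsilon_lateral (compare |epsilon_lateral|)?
Model: a linearly elastic bar under uniaxial load, so epsilon_lateral = -nu·epsilon_axial (SI units).
  A: epsilon_lateral = -(0.28 × 0.00168) = -0.0004704
  B: epsilon_lateral = -(0.329 × 0.00198) = -0.0006514
|epsilon_lateral|: A = 0.0004704, B = 0.0006514, so B is larger in magnitude.
Final answer: B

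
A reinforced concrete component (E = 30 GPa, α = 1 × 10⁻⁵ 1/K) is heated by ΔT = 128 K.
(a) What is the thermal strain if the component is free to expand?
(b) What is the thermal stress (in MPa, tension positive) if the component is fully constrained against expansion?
(a) Free thermal strain ε_th = α·ΔT = (1 × 10⁻⁵) × 128 = 0.00128
(b) Fully constrained, the expansion is suppressed, so σ = -E·α·ΔT. Convert E = 30 GPa = 3 × 10¹⁰ Pa.
  σ = -(3 × 10¹⁰) × (1 × 10⁻⁵) × 128 = -3.84 × 10⁷ Pa = -38.4 MPa (compressive)
Final answer: (a) ε_th = 0.00128, (b) σ = -38.4 MPa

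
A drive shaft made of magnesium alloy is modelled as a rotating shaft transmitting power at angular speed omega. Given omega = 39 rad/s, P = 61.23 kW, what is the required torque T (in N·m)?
Model: a rotating shaft transmitting power at angular speed omega, so P = T·omega.
Solve for T: T = P / omega.
Convert to SI units:
  P = 61.23 kW = 61230 W
Substitute:
  T = 61230 / 39
  T = 1570 N·m
Final answer: T = 1570 N·m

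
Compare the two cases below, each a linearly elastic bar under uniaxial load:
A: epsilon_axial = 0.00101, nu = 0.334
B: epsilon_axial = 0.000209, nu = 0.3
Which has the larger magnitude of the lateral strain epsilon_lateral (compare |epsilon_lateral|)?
Model: a linearly elastic bar under uniaxial load, so epsilon_lateral = -nu·epsilon_axial (SI units).
  A: epsilon_lateral = -(0.334 × 0.00101) = -0.0003373
  B: epsilon_lateral = -(0.3 × 0.000209) = -6.27 × 10⁻⁵
|epsilon_lateral|: A = 0.0003373, B = 6.27 × 10⁻⁵, so A is larger in magnitude.
Final answer: A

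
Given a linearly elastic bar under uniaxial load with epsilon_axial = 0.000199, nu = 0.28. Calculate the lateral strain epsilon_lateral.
Model: a linearly elastic bar under uniaxial load, so epsilon_lateral = -nu·epsilon_axial.
Substitute:
  epsilon_lateral = -(0.28 × 0.000199)
  epsilon_lateral = -5.572 × 10⁻⁵
Final answer: epsilon_lateral = -5.572 × 10⁻⁵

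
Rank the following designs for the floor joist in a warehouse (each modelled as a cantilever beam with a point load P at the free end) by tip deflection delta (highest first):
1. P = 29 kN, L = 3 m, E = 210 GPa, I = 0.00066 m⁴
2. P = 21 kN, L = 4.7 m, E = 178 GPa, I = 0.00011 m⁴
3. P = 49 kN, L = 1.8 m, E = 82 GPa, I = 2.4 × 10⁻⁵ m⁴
Model: a cantilever beam with a point load P at the free end, so delta = (P·L^3) / (3·E·I) (SI units).
  Case 1: delta = (29000 × 3^3) / (3 × (2.1 × 10¹¹) × 0.00066) = 0.001883 m = 1.883 mm
  Case 2: delta = (21000 × 4.7^3) / (3 × (1.78 × 10¹¹) × 0.00011) = 0.03712 m = 37.12 mm
  Case 3: delta = (49000 × 1.8^3) / (3 × (8.2 × 10¹⁰) × (2.4 × 10⁻⁵)) = 0.0484 m = 48.4 mm
Ordering: 48.4 mm (case 3) > 37.12 mm (case 2) > 1.883 mm (case 1)
Final answer: 3, 2, 1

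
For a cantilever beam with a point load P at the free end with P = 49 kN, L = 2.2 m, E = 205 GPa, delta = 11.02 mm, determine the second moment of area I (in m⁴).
Model: a cantilever beam with a point load P at the free end, so delta = (P·L^3) / (3·E·I).
Solve for I: I = (P·L^3) / (3·delta·E).
Convert to SI units:
  P = 49 kN = 49000 N
  E = 205 GPa = 2.05 × 10¹¹ Pa
  delta = 11.02 mm = 0.01102 m
Substitute:
  I = (49000 × 2.2^3) / (3 × 0.01102 × (2.05 × 10¹¹))
  I = 7.699 × 10⁻⁵ m⁴
Final answer: I = 7.699 × 10⁻⁵ m⁴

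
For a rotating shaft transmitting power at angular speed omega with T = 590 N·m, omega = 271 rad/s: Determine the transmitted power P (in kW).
Model: a rotating shaft transmitting power at angular speed omega, so P = T·omega.
Substitute:
  P = 590 × 271
  P = 159900 W
Convert: P = 159900 W = 159.9 kW
Final answer: P = 159.9 kW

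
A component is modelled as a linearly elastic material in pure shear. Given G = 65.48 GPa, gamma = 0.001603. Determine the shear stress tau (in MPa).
Model: a linearly elastic material in pure shear, so tau = G·gamma.
Convert to SI units:
  G = 65.48 GPa = 6.548 × 10¹⁰ Pa
Substitute:
  tau = (6.548 × 10¹⁰) × 0.001603
  tau = 1.05 × 10⁸ Pa
Convert: tau = 1.05 × 10⁸ Pa = 105 MPa
Final answer: tau = 105 MPa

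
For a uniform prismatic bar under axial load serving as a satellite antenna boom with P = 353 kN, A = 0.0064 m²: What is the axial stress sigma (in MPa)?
Model: a uniform prismatic bar under axial load, so sigma = P / A.
Convert to SI units:
  P = 353 kN = 353000 N
Substitute:
  sigma = 353000 / 0.0064
  sigma = 5.516 × 10⁷ Pa
Convert: sigma = 5.516 × 10⁷ Pa = 55.16 MPa
Final answer: sigma = 55.16 MPa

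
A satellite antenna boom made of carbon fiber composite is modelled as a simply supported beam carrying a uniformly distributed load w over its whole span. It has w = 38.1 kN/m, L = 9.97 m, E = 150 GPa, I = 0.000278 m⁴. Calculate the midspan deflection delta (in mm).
Model: a simply supported beam carrying a uniformly distributed load w over its whole span, so delta = (5·w·L^4) / (384·E·I).
Convert to SI units:
  w = 38.1 kN/m = 38100 N/m
  E = 150 GPa = 1.5 × 10¹¹ Pa
Substitute:
  delta = (5 × 38100 × 9.97^4) / (384 × (1.5 × 10¹¹) × 0.000278)
  delta = 0.1175 m
Convert: delta = 0.1175 m = 117.5 mm
Final answer: delta = 117.5 mm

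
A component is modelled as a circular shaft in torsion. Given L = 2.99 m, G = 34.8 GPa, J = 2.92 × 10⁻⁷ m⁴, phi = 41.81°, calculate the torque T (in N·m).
Model: a circular shaft in torsion, so phi = (T·L) / (G·J).
Solve for T: T = (phi·G·J) / L.
Convert to SI units:
  G = 34.8 GPa = 3.48 × 10¹⁰ Pa
  phi = 41.81° = 0.7297 rad
Substitute:
  T = (0.7297 × (3.48 × 10¹⁰) × (2.92 × 10⁻⁷)) / 2.99
  T = 2480 N·m
Final answer: T = 2480 N·m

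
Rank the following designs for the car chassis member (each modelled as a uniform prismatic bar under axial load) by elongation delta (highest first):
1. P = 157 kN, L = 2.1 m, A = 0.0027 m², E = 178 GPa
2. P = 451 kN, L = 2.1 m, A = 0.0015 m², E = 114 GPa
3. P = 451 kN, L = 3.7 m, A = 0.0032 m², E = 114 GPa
Model: a uniform prismatic bar under axial load, so delta = (P·L) / (A·E) (SI units).
  Case 1: delta = (157000 × 2.1) / (0.0027 × (1.78 × 10¹¹)) = 0.000686 m = 0.686 mm
  Case 2: delta = (451000 × 2.1) / (0.0015 × (1.14 × 10¹¹)) = 0.005539 m = 5.539 mm
  Case 3: delta = (451000 × 3.7) / (0.0032 × (1.14 × 10¹¹)) = 0.004574 m = 4.574 mm
Ordering: 5.539 mm (case 2) > 4.574 mm (case 3) > 0.686 mm (case 1)
Final answer: 2, 3, 1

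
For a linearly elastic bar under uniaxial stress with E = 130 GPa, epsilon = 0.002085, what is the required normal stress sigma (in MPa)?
Model: a linearly elastic bar under uniaxial stress, so epsilon = sigma / E.
Solve for sigma: sigma = epsilon·E.
Convert to SI units:
  E = 130 GPa = 1.3 × 10¹¹ Pa
Substitute:
  sigma = 0.002085 × (1.3 × 10¹¹)
  sigma = 2.71 × 10⁸ Pa
Convert: sigma = 2.71 × 10⁸ Pa = 271 MPa
Final answer: sigma = 271 MPa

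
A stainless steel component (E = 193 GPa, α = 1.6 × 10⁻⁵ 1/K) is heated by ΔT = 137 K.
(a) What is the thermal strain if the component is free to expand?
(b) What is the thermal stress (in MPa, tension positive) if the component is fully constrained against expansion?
(a) Free thermal strain ε_th = α·ΔT = (1.6 × 10⁻⁵) × 137 = 0.002192
(b) Fully constrained, the expansion is suppressed, so σ = -E·α·ΔT. Convert E = 193 GPa = 1.93 × 10¹¹ Pa.
  σ = -(1.93 × 10¹¹) × (1.6 × 10⁻⁵) × 137 = -4.231 × 10⁸ Pa = -423.1 MPa (compressive)
Final answer: (a) ε_th = 0.002192, (b) σ = -423.1 MPa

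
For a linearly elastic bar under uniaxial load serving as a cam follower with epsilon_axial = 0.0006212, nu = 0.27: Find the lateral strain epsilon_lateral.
Model: a linearly elastic bar under uniaxial load, so epsilon_lateral = -nu·epsilon_axial.
Substitute:
  epsilon_lateral = -(0.27 × 0.0006212)
  epsilon_lateral = -0.0001677
Final answer: epsilon_lateral = -0.0001677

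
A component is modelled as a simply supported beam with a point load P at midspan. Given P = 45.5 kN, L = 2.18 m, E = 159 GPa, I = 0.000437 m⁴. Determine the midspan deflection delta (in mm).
Model: a simply supported beam with a point load P at midspan, so delta = (P·L^3) / (48·E·I).
Convert to SI units:
  P = 45.5 kN = 45500 N
  E = 159 GPa = 1.59 × 10¹¹ Pa
Substitute:
  delta = (45500 × 2.18^3) / (48 × (1.59 × 10¹¹) × 0.000437)
  delta = 0.0001413 m
Convert: delta = 0.0001413 m = 0.1413 mm
Final answer: delta = 0.1413 mm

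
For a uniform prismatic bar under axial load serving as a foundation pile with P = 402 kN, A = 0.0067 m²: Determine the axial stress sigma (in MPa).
Model: a uniform prismatic bar under axial load, so sigma = P / A.
Convert to SI units:
  P = 402 kN = 402000 N
Substitute:
  sigma = 402000 / 0.0067
  sigma = 6 × 10⁷ Pa
Convert: sigma = 6 × 10⁷ Pa = 60 MPa
Final answer: sigma = 60 MPa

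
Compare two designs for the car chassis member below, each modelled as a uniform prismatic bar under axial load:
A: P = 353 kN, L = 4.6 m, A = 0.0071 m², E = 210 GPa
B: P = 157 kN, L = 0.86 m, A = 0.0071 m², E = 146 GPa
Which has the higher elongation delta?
Model: a uniform prismatic bar under axial load, so delta = (P·L) / (A·E) (SI units).
  A: delta = (353000 × 4.6) / (0.0071 × (2.1 × 10¹¹)) = 0.001089 m = 1.089 mm
  B: delta = (157000 × 0.86) / (0.0071 × (1.46 × 10¹¹)) = 0.0001303 m = 0.1303 mm
1.089 mm > 0.1303 mm, so A is larger.
Final answer: A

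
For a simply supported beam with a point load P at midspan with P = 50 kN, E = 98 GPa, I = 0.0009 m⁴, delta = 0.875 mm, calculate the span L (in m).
Model: a simply supported beam with a point load P at midspan, so delta = (P·L^3) / (48·E·I).
Solve for L: L = ((48·delta·E·I) / P)^(1/3).
Convert to SI units:
  P = 50 kN = 50000 N
  E = 98 GPa = 9.8 × 10¹⁰ Pa
  delta = 0.875 mm = 0.000875 m
Substitute:
  L = ((48 × 0.000875 × (9.8 × 10¹⁰) × 0.0009) / 50000)^(1/3)
  L = 4.2 m
Final answer: L = 4.2 m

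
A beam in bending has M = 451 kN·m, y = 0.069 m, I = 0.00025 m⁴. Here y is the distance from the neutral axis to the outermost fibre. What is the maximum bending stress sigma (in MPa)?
Model: a beam in bending, so sigma = (M·y) / I.
Convert to SI units:
  M = 451 kN·m = 451000 N·m
Substitute:
  sigma = (451000 × 0.069) / 0.00025
  sigma = 1.245 × 10⁸ Pa
Convert: sigma = 1.245 × 10⁸ Pa = 124.5 MPa
Final answer: sigma = 124.5 MPa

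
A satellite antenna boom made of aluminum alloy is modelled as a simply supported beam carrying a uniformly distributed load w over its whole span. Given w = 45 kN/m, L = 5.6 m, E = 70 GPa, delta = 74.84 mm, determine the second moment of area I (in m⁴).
Model: a simply supported beam carrying a uniformly distributed load w over its whole span, so delta = (5·w·L^4) / (384·E·I).
Solve for I: I = (5·w·L^4) / (384·delta·E).
Convert to SI units:
  w = 45 kN/m = 45000 N/m
  E = 70 GPa = 7 × 10¹⁰ Pa
  delta = 74.84 mm = 0.07484 m
Substitute:
  I = (5 × 45000 × 5.6^4) / (384 × 0.07484 × (7 × 10¹⁰))
  I = 0.00011 m⁴
Final answer: I = 0.00011 m⁴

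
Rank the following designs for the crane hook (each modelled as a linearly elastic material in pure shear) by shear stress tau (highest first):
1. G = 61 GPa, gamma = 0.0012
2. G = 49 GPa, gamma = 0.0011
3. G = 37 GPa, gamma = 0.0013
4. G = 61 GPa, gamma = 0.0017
Model: a linearly elastic material in pure shear, so tau = G·gamma (SI units).
  Case 1: tau = (6.1 × 10¹⁰) × 0.0012 = 7.32 × 10⁷ Pa = 73.2 MPa
  Case 2: tau = (4.9 × 10¹⁰) × 0.0011 = 5.39 × 10⁷ Pa = 53.9 MPa
  Case 3: tau = (3.7 × 10¹⁰) × 0.0013 = 4.81 × 10⁷ Pa = 48.1 MPa
  Case 4: tau = (6.1 × 10¹⁰) × 0.0017 = 1.037 × 10⁸ Pa = 103.7 MPa
Ordering: 103.7 MPa (case 4) > 73.2 MPa (case 1) > 53.9 MPa (case 2) > 48.1 MPa (case 3)
Final answer: 4, 1, 2, 3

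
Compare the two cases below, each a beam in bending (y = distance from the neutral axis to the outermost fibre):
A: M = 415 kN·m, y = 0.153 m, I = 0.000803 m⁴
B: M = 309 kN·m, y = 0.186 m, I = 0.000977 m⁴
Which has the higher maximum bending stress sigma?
Model: a beam in bending (y = distance from the neutral axis to the outermost fibre), so sigma = (M·y) / I (SI units).
  A: sigma = (415000 × 0.153) / 0.000803 = 7.907 × 10⁷ Pa = 79.07 MPa
  B: sigma = (309000 × 0.186) / 0.000977 = 5.883 × 10⁷ Pa = 58.83 MPa
79.07 MPa > 58.83 MPa, so A is larger.
Final answer: A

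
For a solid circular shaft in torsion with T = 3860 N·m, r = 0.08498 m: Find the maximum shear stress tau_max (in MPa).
Model: a solid circular shaft in torsion, so tau_max = (2·T) / (π·r^3).
Substitute:
  tau_max = (2 × 3860) / (π × 0.08498^3)
  tau_max = 4.004 × 10⁶ Pa
Convert: tau_max = 4.004 × 10⁶ Pa = 4.004 MPa
Final answer: tau_max = 4.004 MPa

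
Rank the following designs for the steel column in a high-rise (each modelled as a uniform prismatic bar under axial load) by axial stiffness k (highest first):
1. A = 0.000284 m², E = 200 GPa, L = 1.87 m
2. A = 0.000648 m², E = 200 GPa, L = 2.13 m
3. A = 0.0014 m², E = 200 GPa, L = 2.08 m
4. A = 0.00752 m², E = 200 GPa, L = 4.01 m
Model: a uniform prismatic bar under axial load, so k = (A·E) / L (SI units).
  Case 1: k = (0.000284 × (2 × 10¹¹)) / 1.87 = 3.037 × 10⁷ N/m = 30.37 MN/m
  Case 2: k = (0.000648 × (2 × 10¹¹)) / 2.13 = 6.085 × 10⁷ N/m = 60.85 MN/m
  Case 3: k = (0.0014 × (2 × 10¹¹)) / 2.08 = 1.346 × 10⁸ N/m = 134.6 MN/m
  Case 4: k = (0.00752 × (2 × 10¹¹)) / 4.01 = 3.751 × 10⁸ N/m = 375.1 MN/m
Ordering: 375.1 MN/m (case 4) > 134.6 MN/m (case 3) > 60.85 MN/m (case 2) > 30.37 MN/m (case 1)
Final answer: 4, 3, 2, 1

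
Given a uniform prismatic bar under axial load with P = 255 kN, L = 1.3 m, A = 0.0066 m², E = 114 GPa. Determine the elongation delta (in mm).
Model: a uniform prismatic bar under axial load, so delta = (P·L) / (A·E).
Convert to SI units:
  P = 255 kN = 255000 N
  E = 114 GPa = 1.14 × 10¹¹ Pa
Substitute:
  delta = (255000 × 1.3) / (0.0066 × (1.14 × 10¹¹))
  delta = 0.0004406 m
Convert: delta = 0.0004406 m = 0.4406 mm
Final answer: delta = 0.4406 mm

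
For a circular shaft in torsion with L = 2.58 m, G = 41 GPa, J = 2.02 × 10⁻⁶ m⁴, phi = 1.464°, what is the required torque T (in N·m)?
Model: a circular shaft in torsion, so phi = (T·L) / (G·J).
Solve for T: T = (phi·G·J) / L.
Convert to SI units:
  G = 41 GPa = 4.1 × 10¹⁰ Pa
  phi = 1.464° = 0.02555 rad
Substitute:
  T = (0.02555 × (4.1 × 10¹⁰) × (2.02 × 10⁻⁶)) / 2.58
  T = 820.2 N·m
Final answer: T = 820.2 N·m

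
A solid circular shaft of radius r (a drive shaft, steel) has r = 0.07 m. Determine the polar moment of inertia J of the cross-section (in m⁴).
Model: a solid circular shaft of radius r, so J = (π·r^4) / 2.
Substitute:
  J = (π × 0.07^4) / 2
  J = 3.771 × 10⁻⁵ m⁴
Final answer: J = 3.771 × 10⁻⁵ m⁴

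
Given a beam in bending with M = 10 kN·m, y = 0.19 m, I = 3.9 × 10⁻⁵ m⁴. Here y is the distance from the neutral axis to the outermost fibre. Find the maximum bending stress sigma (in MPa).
Model: a beam in bending, so sigma = (M·y) / I.
Convert to SI units:
  M = 10 kN·m = 10000 N·m
Substitute:
  sigma = (10000 × 0.19) / (3.9 × 10⁻⁵)
  sigma = 4.872 × 10⁷ Pa
Convert: sigma = 4.872 × 10⁷ Pa = 48.72 MPa
Final answer: sigma = 48.72 MPa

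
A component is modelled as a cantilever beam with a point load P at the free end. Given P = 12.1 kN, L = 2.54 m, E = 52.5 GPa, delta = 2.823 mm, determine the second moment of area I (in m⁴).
Model: a cantilever beam with a point load P at the free end, so delta = (P·L^3) / (3·E·I).
Solve for I: I = (P·L^3) / (3·delta·E).
Convert to SI units:
  P = 12.1 kN = 12100 N
  E = 52.5 GPa = 5.25 × 10¹⁰ Pa
  delta = 2.823 mm = 0.002823 m
Substitute:
  I = (12100 × 2.54^3) / (3 × 0.002823 × (5.25 × 10¹⁰))
  I = 0.000446 m⁴
Final answer: I = 0.000446 m⁴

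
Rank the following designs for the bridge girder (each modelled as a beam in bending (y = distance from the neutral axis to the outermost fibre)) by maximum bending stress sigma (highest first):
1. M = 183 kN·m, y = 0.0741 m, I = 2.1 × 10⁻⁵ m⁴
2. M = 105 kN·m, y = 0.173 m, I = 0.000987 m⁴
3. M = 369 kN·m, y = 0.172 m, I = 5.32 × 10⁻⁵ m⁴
Model: a beam in bending (y = distance from the neutral axis to the outermost fibre), so sigma = (M·y) / I (SI units).
  Case 1: sigma = (183000 × 0.0741) / (2.1 × 10⁻⁵) = 6.457 × 10⁸ Pa = 645.7 MPa
  Case 2: sigma = (105000 × 0.173) / 0.000987 = 1.84 × 10⁷ Pa = 18.4 MPa
  Case 3: sigma = (369000 × 0.172) / (5.32 × 10⁻⁵) = 1.193 × 10⁹ Pa = 1193 MPa
Ordering: 1193 MPa (case 3) > 645.7 MPa (case 1) > 18.4 MPa (case 2)
Final answer: 3, 1, 2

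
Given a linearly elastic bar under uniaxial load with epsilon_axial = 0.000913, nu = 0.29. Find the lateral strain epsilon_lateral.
Model: a linearly elastic bar under uniaxial load, so epsilon_lateral = -nu·epsilon_axial.
Substitute:
  epsilon_lateral = -(0.29 × 0.000913)
  epsilon_lateral = -0.0002648
Final answer: epsilon_lateral = -0.0002648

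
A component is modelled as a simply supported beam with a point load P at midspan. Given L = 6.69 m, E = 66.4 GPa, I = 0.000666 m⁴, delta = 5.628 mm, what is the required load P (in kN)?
Model: a simply supported beam with a point load P at midspan, so delta = (P·L^3) / (48·E·I).
Solve for P: P = (48·delta·E·I) / L^3.
Convert to SI units:
  E = 66.4 GPa = 6.64 × 10¹⁰ Pa
  delta = 5.628 mm = 0.005628 m
Substitute:
  P = (48 × 0.005628 × (6.64 × 10¹⁰) × 0.000666) / 6.69^3
  P = 39900 N
Convert: P = 39900 N = 39.9 kN
Final answer: P = 39.9 kN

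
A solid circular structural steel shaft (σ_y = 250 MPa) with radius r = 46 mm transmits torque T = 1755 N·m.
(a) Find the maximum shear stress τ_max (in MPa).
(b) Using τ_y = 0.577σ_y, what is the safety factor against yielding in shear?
(a) For a solid circular shaft, τ_max = T·r/J with J = π·r^4/2, i.e. τ_max = 2·T / (π·r^3). Convert r = 46 mm = 0.046 m.
  τ_max = (2 × 1755) / (π × 0.046^3) = 1.148 × 10⁷ Pa = 11.48 MPa
(b) τ_y = 0.577 × 250 = 144.25 MPa
  SF = τ_y/τ_max = 144.25 / 11.48 = 12.57
Final answer: (a) τ_max = 11.48 MPa, (b) SF = 12.57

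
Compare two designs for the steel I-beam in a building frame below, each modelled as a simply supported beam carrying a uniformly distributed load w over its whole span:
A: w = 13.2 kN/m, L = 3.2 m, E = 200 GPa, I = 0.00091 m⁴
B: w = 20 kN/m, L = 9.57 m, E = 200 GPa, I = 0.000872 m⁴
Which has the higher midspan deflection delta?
Model: a simply supported beam carrying a uniformly distributed load w over its whole span, so delta = (5·w·L^4) / (384·E·I) (SI units).
  A: delta = (5 × 13200 × 3.2^4) / (384 × (2 × 10¹¹) × 0.00091) = 9.902 × 10⁻⁵ m = 0.09902 mm
  B: delta = (5 × 20000 × 9.57^4) / (384 × (2 × 10¹¹) × 0.000872) = 0.01252 m = 12.52 mm
12.52 mm > 0.09902 mm, so B is larger.
Final answer: B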